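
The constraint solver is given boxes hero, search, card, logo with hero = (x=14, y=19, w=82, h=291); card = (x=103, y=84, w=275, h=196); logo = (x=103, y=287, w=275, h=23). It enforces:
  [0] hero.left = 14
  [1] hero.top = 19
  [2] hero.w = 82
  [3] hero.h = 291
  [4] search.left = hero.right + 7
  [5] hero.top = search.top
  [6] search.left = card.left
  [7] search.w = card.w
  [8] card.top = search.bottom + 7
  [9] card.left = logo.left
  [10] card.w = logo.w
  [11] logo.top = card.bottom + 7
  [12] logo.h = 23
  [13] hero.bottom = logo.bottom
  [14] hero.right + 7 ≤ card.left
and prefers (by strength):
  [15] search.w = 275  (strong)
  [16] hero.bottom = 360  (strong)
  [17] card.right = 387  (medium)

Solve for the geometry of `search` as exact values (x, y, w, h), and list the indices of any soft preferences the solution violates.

search = (x=103, y=19, w=275, h=58)
violated soft preferences: 16, 17

1. search.x = 103  [search.left = hero.right + 7]
2. search.y = 19  [hero.top = search.top]
3. search.w = 275  [search.w = card.w]
4. search.h = 58  [card.top = search.bottom + 7]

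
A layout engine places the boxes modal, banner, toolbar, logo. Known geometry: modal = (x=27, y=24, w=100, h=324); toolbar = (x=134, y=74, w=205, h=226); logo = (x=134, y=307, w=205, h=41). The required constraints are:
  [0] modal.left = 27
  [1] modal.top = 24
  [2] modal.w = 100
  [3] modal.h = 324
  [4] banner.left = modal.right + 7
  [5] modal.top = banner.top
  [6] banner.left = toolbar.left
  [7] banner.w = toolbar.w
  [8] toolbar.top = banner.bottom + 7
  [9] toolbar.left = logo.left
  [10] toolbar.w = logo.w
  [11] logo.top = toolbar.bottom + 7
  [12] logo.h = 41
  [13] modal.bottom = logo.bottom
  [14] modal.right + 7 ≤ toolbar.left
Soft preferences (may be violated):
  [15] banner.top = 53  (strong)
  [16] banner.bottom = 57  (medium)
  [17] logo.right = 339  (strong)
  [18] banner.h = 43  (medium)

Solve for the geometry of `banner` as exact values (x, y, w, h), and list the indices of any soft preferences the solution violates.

banner = (x=134, y=24, w=205, h=43)
violated soft preferences: 15, 16

1. banner.x = 134  [banner.left = modal.right + 7]
2. banner.y = 24  [modal.top = banner.top]
3. banner.w = 205  [banner.w = toolbar.w]
4. banner.h = 43  [toolbar.top = banner.bottom + 7]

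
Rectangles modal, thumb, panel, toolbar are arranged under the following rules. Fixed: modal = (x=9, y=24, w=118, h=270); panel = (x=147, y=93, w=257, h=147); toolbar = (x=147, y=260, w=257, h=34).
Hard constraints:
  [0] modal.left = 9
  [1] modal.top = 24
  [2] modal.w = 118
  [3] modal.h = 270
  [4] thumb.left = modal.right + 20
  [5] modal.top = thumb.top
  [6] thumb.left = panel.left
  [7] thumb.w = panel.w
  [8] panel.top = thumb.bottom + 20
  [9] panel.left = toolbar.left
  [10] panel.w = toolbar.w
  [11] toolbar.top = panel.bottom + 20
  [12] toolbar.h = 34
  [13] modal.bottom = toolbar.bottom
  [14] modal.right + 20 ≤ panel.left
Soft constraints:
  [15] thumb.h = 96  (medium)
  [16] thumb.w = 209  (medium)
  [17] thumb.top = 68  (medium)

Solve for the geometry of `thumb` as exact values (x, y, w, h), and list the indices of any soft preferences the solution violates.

thumb = (x=147, y=24, w=257, h=49)
violated soft preferences: 15, 16, 17

1. thumb.x = 147  [thumb.left = modal.right + 20]
2. thumb.y = 24  [modal.top = thumb.top]
3. thumb.w = 257  [thumb.w = panel.w]
4. thumb.h = 49  [panel.top = thumb.bottom + 20]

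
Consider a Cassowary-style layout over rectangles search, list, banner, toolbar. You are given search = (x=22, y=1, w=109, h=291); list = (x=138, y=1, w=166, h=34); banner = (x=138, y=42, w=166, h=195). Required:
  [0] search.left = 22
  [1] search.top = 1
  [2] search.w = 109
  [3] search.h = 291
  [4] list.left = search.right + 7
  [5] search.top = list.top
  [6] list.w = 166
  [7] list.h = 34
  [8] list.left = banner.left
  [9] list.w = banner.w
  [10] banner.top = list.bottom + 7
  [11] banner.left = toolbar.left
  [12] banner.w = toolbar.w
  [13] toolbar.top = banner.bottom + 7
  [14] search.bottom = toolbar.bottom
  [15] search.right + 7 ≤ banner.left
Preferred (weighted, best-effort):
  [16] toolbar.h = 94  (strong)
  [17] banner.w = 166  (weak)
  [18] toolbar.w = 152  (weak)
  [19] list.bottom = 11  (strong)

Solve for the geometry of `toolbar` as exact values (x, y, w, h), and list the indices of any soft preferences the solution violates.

1. toolbar.x = 138  [banner.left = toolbar.left]
2. toolbar.w = 166  [banner.w = toolbar.w]
3. toolbar.y = 244  [toolbar.top = banner.bottom + 7]
4. toolbar.h = 48  [search.bottom = toolbar.bottom]

toolbar = (x=138, y=244, w=166, h=48)
violated soft preferences: 16, 18, 19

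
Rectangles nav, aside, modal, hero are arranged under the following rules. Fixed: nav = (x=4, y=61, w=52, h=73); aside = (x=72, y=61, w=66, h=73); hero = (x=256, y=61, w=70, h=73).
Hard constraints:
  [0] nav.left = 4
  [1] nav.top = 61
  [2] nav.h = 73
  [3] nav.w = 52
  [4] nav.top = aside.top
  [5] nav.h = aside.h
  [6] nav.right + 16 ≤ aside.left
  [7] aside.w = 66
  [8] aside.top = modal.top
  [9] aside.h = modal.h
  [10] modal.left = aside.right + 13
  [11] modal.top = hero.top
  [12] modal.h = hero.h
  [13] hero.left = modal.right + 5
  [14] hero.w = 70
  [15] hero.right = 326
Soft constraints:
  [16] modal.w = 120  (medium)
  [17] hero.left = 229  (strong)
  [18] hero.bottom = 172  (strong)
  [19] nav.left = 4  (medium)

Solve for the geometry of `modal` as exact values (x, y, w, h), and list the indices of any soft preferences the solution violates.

1. modal.y = 61  [aside.top = modal.top]
2. modal.h = 73  [aside.h = modal.h]
3. modal.x = 151  [modal.left = aside.right + 13]
4. modal.w = 100  [hero.left = modal.right + 5]

modal = (x=151, y=61, w=100, h=73)
violated soft preferences: 16, 17, 18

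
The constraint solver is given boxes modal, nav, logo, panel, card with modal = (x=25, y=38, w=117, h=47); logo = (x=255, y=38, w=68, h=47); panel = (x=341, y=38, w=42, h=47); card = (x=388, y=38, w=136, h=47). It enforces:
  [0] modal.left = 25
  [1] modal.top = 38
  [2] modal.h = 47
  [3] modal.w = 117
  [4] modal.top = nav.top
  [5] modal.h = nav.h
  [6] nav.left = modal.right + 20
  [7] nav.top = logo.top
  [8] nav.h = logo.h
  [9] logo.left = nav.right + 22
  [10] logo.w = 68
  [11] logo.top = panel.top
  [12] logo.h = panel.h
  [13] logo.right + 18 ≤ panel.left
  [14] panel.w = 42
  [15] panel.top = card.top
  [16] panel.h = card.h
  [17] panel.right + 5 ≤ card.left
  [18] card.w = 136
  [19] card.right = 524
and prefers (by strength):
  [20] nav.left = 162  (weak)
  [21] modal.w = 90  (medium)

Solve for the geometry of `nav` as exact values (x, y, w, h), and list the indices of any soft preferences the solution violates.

1. nav.y = 38  [modal.top = nav.top]
2. nav.h = 47  [modal.h = nav.h]
3. nav.x = 162  [nav.left = modal.right + 20]
4. nav.w = 71  [logo.left = nav.right + 22]

nav = (x=162, y=38, w=71, h=47)
violated soft preferences: 21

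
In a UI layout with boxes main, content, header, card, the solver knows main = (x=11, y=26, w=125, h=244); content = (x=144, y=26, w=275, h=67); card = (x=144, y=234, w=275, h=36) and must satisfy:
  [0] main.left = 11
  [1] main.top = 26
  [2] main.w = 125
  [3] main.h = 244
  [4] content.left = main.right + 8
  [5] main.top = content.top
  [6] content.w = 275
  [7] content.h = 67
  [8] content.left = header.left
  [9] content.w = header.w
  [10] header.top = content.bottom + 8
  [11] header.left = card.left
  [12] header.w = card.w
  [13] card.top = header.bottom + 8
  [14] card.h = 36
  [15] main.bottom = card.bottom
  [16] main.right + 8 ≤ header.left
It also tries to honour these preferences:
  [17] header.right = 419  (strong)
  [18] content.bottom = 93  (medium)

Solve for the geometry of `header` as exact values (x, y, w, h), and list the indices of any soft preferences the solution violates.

1. header.x = 144  [content.left = header.left]
2. header.w = 275  [content.w = header.w]
3. header.y = 101  [header.top = content.bottom + 8]
4. header.h = 125  [card.top = header.bottom + 8]

header = (x=144, y=101, w=275, h=125)
violated soft preferences: none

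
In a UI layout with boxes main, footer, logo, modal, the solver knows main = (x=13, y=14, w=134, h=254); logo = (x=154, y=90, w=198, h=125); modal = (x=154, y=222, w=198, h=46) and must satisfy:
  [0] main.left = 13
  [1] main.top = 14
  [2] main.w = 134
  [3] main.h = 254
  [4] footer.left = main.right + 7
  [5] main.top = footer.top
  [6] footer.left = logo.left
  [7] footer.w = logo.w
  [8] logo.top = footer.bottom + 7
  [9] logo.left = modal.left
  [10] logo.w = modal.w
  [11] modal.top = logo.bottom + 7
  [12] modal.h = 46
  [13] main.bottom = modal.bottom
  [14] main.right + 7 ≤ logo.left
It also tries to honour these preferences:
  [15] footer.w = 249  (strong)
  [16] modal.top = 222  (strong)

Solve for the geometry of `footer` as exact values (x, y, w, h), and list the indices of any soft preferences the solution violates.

1. footer.x = 154  [footer.left = main.right + 7]
2. footer.y = 14  [main.top = footer.top]
3. footer.w = 198  [footer.w = logo.w]
4. footer.h = 69  [logo.top = footer.bottom + 7]

footer = (x=154, y=14, w=198, h=69)
violated soft preferences: 15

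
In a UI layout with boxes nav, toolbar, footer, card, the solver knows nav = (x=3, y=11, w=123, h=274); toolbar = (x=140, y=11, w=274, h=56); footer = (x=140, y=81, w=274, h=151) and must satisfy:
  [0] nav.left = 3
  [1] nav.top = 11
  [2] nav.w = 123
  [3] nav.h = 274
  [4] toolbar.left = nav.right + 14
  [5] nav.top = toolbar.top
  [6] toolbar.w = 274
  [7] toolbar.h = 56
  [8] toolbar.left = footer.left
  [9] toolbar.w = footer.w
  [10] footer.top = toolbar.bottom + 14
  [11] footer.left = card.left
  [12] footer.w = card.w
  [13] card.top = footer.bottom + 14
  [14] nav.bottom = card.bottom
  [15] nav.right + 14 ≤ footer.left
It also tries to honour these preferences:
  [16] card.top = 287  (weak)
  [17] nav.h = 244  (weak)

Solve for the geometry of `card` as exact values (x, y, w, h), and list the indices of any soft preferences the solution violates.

1. card.x = 140  [footer.left = card.left]
2. card.w = 274  [footer.w = card.w]
3. card.y = 246  [card.top = footer.bottom + 14]
4. card.h = 39  [nav.bottom = card.bottom]

card = (x=140, y=246, w=274, h=39)
violated soft preferences: 16, 17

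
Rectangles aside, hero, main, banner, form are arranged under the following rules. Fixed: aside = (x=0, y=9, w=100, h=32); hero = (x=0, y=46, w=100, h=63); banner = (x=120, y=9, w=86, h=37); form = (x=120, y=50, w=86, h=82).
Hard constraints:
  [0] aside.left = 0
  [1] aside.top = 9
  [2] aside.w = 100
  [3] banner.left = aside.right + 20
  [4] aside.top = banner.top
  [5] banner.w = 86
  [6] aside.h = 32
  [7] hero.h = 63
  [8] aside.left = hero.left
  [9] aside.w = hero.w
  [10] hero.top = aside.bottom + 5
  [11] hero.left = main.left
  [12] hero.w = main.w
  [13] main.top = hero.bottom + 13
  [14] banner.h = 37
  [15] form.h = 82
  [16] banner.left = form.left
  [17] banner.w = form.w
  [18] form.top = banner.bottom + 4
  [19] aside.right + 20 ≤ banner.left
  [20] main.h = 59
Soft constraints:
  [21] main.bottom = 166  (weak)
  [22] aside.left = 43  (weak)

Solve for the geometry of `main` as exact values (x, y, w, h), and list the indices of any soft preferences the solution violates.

main = (x=0, y=122, w=100, h=59)
violated soft preferences: 21, 22

1. main.x = 0  [hero.left = main.left]
2. main.w = 100  [hero.w = main.w]
3. main.y = 122  [main.top = hero.bottom + 13]
4. main.h = 59  [main.h = 59]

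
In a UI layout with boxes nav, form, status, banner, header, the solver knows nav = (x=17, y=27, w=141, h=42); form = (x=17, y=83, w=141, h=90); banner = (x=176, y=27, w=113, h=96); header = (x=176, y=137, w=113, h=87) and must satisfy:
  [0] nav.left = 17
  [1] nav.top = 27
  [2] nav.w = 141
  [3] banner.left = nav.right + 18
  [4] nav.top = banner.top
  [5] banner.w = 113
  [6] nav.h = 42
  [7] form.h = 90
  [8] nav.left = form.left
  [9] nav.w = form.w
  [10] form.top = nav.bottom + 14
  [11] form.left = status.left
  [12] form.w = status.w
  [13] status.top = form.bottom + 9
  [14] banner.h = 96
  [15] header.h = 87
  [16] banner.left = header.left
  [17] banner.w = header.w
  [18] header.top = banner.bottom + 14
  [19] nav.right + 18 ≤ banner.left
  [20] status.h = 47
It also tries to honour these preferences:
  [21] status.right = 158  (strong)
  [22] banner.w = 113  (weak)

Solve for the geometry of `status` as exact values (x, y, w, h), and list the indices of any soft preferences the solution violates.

1. status.x = 17  [form.left = status.left]
2. status.w = 141  [form.w = status.w]
3. status.y = 182  [status.top = form.bottom + 9]
4. status.h = 47  [status.h = 47]

status = (x=17, y=182, w=141, h=47)
violated soft preferences: none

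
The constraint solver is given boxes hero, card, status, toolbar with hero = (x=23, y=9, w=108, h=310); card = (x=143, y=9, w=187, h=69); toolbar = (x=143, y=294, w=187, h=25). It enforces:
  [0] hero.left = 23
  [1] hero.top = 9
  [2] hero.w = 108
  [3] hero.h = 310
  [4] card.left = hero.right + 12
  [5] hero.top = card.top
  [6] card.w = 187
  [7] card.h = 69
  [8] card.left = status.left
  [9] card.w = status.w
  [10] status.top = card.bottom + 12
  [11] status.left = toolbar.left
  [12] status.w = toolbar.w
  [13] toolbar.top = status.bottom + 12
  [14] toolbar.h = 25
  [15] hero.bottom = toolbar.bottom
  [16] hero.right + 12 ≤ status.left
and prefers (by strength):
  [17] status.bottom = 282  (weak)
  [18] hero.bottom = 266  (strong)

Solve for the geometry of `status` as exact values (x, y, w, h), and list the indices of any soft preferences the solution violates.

status = (x=143, y=90, w=187, h=192)
violated soft preferences: 18

1. status.x = 143  [card.left = status.left]
2. status.w = 187  [card.w = status.w]
3. status.y = 90  [status.top = card.bottom + 12]
4. status.h = 192  [toolbar.top = status.bottom + 12]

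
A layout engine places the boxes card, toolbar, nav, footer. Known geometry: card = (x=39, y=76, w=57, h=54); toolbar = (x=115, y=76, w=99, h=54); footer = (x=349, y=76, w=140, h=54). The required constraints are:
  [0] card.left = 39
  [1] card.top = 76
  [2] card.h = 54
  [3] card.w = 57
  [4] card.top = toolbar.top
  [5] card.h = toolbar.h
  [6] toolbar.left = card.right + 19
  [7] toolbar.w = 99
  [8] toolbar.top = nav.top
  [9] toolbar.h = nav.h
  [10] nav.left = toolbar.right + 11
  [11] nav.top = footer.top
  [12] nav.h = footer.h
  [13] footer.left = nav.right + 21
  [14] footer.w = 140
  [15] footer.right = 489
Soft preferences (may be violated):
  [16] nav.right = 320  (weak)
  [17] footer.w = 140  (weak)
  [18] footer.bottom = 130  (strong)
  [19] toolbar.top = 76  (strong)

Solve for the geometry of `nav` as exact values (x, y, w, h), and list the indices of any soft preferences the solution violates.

1. nav.y = 76  [toolbar.top = nav.top]
2. nav.h = 54  [toolbar.h = nav.h]
3. nav.x = 225  [nav.left = toolbar.right + 11]
4. nav.w = 103  [footer.left = nav.right + 21]

nav = (x=225, y=76, w=103, h=54)
violated soft preferences: 16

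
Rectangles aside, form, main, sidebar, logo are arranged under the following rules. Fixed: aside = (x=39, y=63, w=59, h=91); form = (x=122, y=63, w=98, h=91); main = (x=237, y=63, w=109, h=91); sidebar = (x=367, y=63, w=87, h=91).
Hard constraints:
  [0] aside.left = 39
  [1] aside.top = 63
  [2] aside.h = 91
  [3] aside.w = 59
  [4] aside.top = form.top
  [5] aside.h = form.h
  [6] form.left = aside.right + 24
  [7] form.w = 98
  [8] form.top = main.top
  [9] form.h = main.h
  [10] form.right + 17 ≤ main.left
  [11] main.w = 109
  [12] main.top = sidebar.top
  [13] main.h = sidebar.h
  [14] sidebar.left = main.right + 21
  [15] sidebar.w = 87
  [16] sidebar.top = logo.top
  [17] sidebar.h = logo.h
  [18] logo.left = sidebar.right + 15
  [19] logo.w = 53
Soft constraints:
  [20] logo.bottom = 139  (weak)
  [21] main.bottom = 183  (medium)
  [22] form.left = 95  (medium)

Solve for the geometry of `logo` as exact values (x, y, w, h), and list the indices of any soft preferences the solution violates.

1. logo.y = 63  [sidebar.top = logo.top]
2. logo.h = 91  [sidebar.h = logo.h]
3. logo.x = 469  [logo.left = sidebar.right + 15]
4. logo.w = 53  [logo.w = 53]

logo = (x=469, y=63, w=53, h=91)
violated soft preferences: 20, 21, 22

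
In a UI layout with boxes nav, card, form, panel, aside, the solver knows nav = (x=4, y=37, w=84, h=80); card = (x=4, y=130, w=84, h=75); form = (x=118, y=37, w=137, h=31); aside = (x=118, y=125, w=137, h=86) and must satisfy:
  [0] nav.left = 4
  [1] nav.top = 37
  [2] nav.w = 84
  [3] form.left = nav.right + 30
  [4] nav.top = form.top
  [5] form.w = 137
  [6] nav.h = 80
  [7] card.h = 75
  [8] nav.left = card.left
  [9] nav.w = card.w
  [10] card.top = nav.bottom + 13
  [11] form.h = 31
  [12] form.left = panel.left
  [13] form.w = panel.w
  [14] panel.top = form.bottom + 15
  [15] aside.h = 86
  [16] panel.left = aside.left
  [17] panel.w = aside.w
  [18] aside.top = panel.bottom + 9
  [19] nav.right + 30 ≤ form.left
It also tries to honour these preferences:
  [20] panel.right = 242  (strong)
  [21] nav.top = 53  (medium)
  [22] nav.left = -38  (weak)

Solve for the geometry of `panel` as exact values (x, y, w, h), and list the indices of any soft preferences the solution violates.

1. panel.x = 118  [form.left = panel.left]
2. panel.w = 137  [form.w = panel.w]
3. panel.y = 83  [panel.top = form.bottom + 15]
4. panel.h = 33  [aside.top = panel.bottom + 9]

panel = (x=118, y=83, w=137, h=33)
violated soft preferences: 20, 21, 22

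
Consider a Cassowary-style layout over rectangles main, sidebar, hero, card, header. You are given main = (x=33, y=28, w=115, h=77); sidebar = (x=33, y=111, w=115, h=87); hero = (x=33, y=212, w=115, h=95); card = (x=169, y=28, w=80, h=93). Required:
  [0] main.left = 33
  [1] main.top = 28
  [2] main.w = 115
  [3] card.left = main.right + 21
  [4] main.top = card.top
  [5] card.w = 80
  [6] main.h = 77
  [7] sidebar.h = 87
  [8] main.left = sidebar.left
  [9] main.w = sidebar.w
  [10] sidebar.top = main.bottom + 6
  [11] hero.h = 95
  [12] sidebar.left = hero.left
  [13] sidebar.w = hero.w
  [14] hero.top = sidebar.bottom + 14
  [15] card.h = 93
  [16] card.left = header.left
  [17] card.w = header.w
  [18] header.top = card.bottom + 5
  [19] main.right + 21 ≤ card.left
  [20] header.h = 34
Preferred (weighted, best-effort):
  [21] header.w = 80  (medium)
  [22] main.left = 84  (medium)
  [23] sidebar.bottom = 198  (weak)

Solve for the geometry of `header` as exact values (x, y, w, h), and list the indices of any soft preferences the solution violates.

1. header.x = 169  [card.left = header.left]
2. header.w = 80  [card.w = header.w]
3. header.y = 126  [header.top = card.bottom + 5]
4. header.h = 34  [header.h = 34]

header = (x=169, y=126, w=80, h=34)
violated soft preferences: 22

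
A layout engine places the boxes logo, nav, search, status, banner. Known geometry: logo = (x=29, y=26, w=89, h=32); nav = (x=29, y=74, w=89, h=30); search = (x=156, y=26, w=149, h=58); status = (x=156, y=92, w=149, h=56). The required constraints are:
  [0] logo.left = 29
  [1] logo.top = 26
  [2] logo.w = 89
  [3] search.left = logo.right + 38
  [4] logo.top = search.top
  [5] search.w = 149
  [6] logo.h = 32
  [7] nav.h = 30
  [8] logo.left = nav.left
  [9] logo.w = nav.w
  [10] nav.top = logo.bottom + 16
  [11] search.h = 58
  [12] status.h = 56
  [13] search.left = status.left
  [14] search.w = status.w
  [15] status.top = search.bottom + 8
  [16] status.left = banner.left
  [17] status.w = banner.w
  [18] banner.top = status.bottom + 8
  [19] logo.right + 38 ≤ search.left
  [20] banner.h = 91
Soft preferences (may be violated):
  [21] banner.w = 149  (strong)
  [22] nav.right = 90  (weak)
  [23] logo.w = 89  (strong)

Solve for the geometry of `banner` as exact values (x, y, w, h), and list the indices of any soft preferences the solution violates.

1. banner.x = 156  [status.left = banner.left]
2. banner.w = 149  [status.w = banner.w]
3. banner.y = 156  [banner.top = status.bottom + 8]
4. banner.h = 91  [banner.h = 91]

banner = (x=156, y=156, w=149, h=91)
violated soft preferences: 22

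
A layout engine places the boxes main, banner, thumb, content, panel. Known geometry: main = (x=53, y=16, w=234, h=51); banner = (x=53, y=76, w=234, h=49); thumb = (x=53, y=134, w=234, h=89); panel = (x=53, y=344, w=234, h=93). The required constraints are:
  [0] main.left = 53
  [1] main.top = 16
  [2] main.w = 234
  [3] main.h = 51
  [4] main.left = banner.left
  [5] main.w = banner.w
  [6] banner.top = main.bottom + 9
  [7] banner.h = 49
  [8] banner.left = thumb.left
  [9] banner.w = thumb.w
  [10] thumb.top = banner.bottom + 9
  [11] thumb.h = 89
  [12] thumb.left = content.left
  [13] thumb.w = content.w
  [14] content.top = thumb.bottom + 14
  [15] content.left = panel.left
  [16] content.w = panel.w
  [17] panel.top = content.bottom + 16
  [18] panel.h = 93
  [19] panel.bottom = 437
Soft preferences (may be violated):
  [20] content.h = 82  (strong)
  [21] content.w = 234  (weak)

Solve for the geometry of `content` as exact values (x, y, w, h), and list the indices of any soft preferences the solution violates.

1. content.x = 53  [thumb.left = content.left]
2. content.w = 234  [thumb.w = content.w]
3. content.y = 237  [content.top = thumb.bottom + 14]
4. content.h = 91  [panel.top = content.bottom + 16]

content = (x=53, y=237, w=234, h=91)
violated soft preferences: 20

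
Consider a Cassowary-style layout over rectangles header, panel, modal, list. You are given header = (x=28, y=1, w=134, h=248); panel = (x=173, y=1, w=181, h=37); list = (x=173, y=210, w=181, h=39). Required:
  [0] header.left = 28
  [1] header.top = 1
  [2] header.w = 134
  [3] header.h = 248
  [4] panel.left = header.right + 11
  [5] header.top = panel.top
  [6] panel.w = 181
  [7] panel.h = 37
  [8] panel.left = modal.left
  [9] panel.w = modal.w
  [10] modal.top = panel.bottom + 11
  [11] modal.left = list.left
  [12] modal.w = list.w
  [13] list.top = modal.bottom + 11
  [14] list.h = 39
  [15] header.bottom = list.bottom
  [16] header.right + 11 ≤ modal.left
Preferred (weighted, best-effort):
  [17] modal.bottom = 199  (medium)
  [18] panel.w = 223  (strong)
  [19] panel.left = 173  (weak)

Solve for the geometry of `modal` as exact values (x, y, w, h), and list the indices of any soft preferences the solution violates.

1. modal.x = 173  [panel.left = modal.left]
2. modal.w = 181  [panel.w = modal.w]
3. modal.y = 49  [modal.top = panel.bottom + 11]
4. modal.h = 150  [list.top = modal.bottom + 11]

modal = (x=173, y=49, w=181, h=150)
violated soft preferences: 18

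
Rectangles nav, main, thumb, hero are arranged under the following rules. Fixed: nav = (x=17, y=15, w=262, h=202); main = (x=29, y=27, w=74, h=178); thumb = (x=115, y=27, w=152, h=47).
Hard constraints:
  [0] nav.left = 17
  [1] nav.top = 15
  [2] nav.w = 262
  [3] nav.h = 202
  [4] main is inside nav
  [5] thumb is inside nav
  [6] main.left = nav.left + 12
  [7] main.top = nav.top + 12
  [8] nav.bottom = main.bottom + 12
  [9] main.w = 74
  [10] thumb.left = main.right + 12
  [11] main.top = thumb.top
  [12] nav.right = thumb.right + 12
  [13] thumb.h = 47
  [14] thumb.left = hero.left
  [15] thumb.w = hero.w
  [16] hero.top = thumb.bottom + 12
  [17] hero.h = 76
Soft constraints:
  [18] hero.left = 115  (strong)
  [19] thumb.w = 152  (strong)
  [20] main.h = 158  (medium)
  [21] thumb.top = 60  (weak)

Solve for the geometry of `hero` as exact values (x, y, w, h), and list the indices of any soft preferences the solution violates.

1. hero.x = 115  [thumb.left = hero.left]
2. hero.w = 152  [thumb.w = hero.w]
3. hero.y = 86  [hero.top = thumb.bottom + 12]
4. hero.h = 76  [hero.h = 76]

hero = (x=115, y=86, w=152, h=76)
violated soft preferences: 20, 21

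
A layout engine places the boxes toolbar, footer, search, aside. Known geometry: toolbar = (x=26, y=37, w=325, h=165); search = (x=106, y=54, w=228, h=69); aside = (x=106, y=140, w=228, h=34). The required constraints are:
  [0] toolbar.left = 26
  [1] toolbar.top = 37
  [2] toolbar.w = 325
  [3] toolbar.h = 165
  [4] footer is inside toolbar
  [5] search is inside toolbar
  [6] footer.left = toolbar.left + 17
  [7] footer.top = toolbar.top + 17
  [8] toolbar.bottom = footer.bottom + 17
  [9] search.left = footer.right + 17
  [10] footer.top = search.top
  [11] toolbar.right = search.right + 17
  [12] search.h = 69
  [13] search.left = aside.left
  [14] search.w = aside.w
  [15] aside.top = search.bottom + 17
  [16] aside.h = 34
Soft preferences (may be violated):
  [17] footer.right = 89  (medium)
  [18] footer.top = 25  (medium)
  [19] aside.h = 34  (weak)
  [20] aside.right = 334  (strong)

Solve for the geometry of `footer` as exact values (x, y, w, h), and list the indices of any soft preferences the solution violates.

1. footer.x = 43  [footer.left = toolbar.left + 17]
2. footer.y = 54  [footer.top = toolbar.top + 17]
3. footer.h = 131  [toolbar.bottom = footer.bottom + 17]
4. footer.w = 46  [search.left = footer.right + 17]

footer = (x=43, y=54, w=46, h=131)
violated soft preferences: 18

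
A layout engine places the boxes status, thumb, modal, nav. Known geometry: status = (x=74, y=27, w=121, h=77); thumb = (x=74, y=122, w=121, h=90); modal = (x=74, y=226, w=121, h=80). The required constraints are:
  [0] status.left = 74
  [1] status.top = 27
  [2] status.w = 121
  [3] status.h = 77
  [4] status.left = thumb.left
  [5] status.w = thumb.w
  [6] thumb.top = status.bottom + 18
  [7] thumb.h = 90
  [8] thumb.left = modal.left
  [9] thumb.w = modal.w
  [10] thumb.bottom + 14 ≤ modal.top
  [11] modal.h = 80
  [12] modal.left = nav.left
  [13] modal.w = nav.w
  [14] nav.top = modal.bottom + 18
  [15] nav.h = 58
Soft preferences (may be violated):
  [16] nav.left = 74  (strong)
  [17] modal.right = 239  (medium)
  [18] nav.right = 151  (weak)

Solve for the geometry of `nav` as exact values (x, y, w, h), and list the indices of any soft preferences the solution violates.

nav = (x=74, y=324, w=121, h=58)
violated soft preferences: 17, 18

1. nav.x = 74  [modal.left = nav.left]
2. nav.w = 121  [modal.w = nav.w]
3. nav.y = 324  [nav.top = modal.bottom + 18]
4. nav.h = 58  [nav.h = 58]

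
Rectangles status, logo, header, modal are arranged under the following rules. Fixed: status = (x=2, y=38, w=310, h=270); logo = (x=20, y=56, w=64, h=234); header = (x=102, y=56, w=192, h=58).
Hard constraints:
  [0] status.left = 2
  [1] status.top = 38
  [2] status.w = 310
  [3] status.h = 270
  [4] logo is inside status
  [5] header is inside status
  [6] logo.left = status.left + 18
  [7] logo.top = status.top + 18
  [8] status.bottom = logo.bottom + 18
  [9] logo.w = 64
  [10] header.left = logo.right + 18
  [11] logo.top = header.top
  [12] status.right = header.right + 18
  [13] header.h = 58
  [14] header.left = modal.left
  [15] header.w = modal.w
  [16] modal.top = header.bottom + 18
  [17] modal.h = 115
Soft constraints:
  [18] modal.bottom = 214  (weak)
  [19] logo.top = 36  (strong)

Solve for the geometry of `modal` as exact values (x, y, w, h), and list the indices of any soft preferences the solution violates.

modal = (x=102, y=132, w=192, h=115)
violated soft preferences: 18, 19

1. modal.x = 102  [header.left = modal.left]
2. modal.w = 192  [header.w = modal.w]
3. modal.y = 132  [modal.top = header.bottom + 18]
4. modal.h = 115  [modal.h = 115]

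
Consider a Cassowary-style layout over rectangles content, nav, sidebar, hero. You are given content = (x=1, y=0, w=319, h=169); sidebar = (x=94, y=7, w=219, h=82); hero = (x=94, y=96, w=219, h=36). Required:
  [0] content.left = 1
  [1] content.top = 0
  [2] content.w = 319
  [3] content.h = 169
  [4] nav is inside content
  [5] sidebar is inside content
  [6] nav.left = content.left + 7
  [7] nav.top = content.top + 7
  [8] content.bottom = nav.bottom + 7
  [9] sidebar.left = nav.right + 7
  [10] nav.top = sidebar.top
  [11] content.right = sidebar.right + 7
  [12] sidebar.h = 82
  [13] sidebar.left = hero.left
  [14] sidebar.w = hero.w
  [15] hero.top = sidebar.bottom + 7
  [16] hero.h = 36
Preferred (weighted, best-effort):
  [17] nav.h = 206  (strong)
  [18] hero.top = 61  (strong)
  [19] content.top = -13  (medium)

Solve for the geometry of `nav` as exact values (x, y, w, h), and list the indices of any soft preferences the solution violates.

1. nav.x = 8  [nav.left = content.left + 7]
2. nav.y = 7  [nav.top = content.top + 7]
3. nav.h = 155  [content.bottom = nav.bottom + 7]
4. nav.w = 79  [sidebar.left = nav.right + 7]

nav = (x=8, y=7, w=79, h=155)
violated soft preferences: 17, 18, 19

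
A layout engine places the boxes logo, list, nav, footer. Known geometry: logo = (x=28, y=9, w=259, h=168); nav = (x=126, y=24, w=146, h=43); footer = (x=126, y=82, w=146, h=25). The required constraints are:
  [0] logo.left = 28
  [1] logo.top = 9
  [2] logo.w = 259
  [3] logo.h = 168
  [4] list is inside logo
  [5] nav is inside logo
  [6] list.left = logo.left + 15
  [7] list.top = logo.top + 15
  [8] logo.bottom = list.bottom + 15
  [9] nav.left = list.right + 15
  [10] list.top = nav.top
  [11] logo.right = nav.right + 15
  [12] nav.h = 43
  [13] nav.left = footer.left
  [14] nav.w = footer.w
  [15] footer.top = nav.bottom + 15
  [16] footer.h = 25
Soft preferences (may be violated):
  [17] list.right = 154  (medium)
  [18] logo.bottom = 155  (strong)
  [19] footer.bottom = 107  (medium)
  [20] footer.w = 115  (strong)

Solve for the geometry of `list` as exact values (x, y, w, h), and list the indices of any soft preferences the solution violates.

1. list.x = 43  [list.left = logo.left + 15]
2. list.y = 24  [list.top = logo.top + 15]
3. list.h = 138  [logo.bottom = list.bottom + 15]
4. list.w = 68  [nav.left = list.right + 15]

list = (x=43, y=24, w=68, h=138)
violated soft preferences: 17, 18, 20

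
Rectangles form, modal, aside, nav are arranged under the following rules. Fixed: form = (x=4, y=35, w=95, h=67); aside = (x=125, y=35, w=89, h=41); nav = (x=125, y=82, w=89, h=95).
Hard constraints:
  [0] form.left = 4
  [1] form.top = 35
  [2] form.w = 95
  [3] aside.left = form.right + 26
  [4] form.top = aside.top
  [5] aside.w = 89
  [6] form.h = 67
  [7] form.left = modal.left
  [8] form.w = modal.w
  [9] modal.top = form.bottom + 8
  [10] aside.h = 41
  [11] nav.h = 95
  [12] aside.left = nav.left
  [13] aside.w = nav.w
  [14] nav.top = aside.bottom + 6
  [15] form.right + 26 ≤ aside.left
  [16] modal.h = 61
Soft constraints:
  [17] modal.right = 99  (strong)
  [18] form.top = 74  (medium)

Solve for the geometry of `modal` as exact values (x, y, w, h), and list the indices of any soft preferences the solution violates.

1. modal.x = 4  [form.left = modal.left]
2. modal.w = 95  [form.w = modal.w]
3. modal.y = 110  [modal.top = form.bottom + 8]
4. modal.h = 61  [modal.h = 61]

modal = (x=4, y=110, w=95, h=61)
violated soft preferences: 18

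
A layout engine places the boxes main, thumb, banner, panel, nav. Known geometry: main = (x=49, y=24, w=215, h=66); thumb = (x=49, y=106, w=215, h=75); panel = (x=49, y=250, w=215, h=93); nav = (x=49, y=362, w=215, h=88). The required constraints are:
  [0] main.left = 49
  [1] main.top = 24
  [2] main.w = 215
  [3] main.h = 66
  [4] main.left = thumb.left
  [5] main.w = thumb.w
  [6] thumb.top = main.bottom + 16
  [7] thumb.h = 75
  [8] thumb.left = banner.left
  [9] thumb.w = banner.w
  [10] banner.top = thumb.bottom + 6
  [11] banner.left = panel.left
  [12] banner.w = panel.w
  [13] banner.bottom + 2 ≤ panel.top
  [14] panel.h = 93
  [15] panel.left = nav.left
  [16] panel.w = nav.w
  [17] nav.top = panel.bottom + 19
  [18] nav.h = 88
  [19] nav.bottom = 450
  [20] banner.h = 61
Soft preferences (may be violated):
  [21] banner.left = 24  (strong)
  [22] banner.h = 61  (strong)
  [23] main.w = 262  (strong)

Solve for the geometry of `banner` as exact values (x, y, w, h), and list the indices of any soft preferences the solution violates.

banner = (x=49, y=187, w=215, h=61)
violated soft preferences: 21, 23

1. banner.x = 49  [thumb.left = banner.left]
2. banner.w = 215  [thumb.w = banner.w]
3. banner.y = 187  [banner.top = thumb.bottom + 6]
4. banner.h = 61  [banner.h = 61]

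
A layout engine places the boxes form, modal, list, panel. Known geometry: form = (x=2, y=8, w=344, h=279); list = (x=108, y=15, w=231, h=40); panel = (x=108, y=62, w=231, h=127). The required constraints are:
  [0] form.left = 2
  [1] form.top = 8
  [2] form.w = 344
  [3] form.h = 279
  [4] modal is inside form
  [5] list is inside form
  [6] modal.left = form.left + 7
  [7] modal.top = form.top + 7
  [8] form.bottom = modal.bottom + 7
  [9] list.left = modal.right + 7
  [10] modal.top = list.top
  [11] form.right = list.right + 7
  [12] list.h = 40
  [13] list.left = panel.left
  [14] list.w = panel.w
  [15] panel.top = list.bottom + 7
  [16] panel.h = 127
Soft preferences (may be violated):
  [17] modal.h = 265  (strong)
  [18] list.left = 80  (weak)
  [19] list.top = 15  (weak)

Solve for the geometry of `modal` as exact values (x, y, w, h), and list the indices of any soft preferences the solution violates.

modal = (x=9, y=15, w=92, h=265)
violated soft preferences: 18

1. modal.x = 9  [modal.left = form.left + 7]
2. modal.y = 15  [modal.top = form.top + 7]
3. modal.h = 265  [form.bottom = modal.bottom + 7]
4. modal.w = 92  [list.left = modal.right + 7]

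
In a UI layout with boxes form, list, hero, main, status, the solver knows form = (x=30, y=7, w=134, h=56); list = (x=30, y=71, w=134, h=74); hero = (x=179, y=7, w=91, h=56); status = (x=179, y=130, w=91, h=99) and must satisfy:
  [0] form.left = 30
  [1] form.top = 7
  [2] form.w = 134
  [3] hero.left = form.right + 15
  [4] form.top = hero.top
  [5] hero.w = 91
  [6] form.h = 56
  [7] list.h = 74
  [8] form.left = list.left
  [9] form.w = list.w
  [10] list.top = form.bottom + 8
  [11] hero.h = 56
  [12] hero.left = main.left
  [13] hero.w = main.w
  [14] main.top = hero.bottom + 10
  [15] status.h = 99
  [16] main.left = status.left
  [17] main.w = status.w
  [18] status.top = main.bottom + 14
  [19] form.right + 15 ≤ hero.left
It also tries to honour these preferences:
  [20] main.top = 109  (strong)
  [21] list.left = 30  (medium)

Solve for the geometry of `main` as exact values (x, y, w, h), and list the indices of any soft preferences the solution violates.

1. main.x = 179  [hero.left = main.left]
2. main.w = 91  [hero.w = main.w]
3. main.y = 73  [main.top = hero.bottom + 10]
4. main.h = 43  [status.top = main.bottom + 14]

main = (x=179, y=73, w=91, h=43)
violated soft preferences: 20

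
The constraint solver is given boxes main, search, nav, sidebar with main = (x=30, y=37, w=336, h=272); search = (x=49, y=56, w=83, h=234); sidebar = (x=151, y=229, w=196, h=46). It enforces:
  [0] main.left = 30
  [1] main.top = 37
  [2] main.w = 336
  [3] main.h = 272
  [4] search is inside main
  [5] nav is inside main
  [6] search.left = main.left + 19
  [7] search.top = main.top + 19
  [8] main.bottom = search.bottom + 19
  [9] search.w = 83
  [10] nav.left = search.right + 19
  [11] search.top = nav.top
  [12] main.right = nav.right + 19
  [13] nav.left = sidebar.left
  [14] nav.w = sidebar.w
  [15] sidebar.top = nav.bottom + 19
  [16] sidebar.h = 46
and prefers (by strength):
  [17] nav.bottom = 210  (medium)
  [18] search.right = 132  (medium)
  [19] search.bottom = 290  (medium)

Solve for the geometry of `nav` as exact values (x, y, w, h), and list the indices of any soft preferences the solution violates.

1. nav.x = 151  [nav.left = search.right + 19]
2. nav.y = 56  [search.top = nav.top]
3. nav.w = 196  [main.right = nav.right + 19]
4. nav.h = 154  [sidebar.top = nav.bottom + 19]

nav = (x=151, y=56, w=196, h=154)
violated soft preferences: none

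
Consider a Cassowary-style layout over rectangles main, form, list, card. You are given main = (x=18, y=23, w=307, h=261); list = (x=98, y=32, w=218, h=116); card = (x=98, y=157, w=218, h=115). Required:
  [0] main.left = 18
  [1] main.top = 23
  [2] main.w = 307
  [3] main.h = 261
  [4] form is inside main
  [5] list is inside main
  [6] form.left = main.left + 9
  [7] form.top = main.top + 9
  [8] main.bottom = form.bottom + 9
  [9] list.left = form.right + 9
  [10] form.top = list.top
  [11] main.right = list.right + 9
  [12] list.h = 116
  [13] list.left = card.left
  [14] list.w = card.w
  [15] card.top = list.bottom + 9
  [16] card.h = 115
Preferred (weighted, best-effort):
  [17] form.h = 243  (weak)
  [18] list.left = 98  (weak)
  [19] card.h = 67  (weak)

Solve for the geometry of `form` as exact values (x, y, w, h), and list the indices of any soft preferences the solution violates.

form = (x=27, y=32, w=62, h=243)
violated soft preferences: 19

1. form.x = 27  [form.left = main.left + 9]
2. form.y = 32  [form.top = main.top + 9]
3. form.h = 243  [main.bottom = form.bottom + 9]
4. form.w = 62  [list.left = form.right + 9]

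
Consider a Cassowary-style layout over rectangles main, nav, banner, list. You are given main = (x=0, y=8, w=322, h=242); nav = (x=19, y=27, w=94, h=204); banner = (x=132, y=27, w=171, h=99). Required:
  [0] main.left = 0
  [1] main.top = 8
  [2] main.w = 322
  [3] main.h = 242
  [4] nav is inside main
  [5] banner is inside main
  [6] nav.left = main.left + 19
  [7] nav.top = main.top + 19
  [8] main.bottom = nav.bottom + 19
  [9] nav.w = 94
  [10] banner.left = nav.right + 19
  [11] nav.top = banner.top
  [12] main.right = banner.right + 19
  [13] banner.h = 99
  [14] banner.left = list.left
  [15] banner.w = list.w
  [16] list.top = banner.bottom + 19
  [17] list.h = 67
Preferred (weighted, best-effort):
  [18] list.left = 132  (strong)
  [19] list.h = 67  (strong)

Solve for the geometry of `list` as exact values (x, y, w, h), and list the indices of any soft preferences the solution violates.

list = (x=132, y=145, w=171, h=67)
violated soft preferences: none

1. list.x = 132  [banner.left = list.left]
2. list.w = 171  [banner.w = list.w]
3. list.y = 145  [list.top = banner.bottom + 19]
4. list.h = 67  [list.h = 67]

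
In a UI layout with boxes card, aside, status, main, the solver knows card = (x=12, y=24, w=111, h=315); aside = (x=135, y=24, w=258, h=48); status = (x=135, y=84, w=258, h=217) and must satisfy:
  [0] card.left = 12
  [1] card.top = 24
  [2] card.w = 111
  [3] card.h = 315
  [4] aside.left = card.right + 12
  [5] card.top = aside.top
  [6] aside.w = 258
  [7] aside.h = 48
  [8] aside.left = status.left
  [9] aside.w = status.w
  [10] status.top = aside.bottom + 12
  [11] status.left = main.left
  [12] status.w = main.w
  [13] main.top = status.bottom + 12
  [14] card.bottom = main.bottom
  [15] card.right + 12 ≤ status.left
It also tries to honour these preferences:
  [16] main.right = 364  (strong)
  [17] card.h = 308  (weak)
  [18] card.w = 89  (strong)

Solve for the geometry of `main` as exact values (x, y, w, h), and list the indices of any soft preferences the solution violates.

1. main.x = 135  [status.left = main.left]
2. main.w = 258  [status.w = main.w]
3. main.y = 313  [main.top = status.bottom + 12]
4. main.h = 26  [card.bottom = main.bottom]

main = (x=135, y=313, w=258, h=26)
violated soft preferences: 16, 17, 18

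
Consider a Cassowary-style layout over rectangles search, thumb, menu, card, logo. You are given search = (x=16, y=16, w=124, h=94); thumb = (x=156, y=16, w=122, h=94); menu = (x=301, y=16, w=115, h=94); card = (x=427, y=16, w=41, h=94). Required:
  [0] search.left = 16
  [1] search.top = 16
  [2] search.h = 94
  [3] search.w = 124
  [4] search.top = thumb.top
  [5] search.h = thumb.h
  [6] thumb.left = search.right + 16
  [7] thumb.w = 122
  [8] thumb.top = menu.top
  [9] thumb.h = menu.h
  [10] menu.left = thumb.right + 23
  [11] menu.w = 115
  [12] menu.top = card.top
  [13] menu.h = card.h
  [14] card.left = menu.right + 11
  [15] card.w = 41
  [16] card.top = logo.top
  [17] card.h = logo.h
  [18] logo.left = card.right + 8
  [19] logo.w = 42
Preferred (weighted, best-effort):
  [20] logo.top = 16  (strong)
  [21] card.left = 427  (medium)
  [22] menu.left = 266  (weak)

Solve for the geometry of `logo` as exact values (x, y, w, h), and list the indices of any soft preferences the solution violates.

1. logo.y = 16  [card.top = logo.top]
2. logo.h = 94  [card.h = logo.h]
3. logo.x = 476  [logo.left = card.right + 8]
4. logo.w = 42  [logo.w = 42]

logo = (x=476, y=16, w=42, h=94)
violated soft preferences: 22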